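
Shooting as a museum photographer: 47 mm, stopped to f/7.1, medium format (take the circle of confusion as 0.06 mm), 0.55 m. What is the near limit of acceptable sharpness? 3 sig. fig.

Hyperfocal distance H = f²/(N·c) + f = 47²/(7.1 × 0.06) + 47 = 2209/0.426 + 47 ≈ 5232.4 mm ≈ 5.232 m.
Near limit Dn = s·(H − f)/(H + s − 2f) = 550 × (5232.4 − 47) / (5232.4 + 550 − 2 × 47) = 550 × 5185.4 / 5688.4 ≈ 501.37 mm ≈ 0.501 m.

0.501 m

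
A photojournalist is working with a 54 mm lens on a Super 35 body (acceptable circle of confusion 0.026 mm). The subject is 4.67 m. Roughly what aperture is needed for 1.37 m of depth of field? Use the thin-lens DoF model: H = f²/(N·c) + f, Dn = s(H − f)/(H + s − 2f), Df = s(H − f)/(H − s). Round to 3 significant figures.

f/3.49

Write h = H − f = f²/(N·c). The thin-lens limits are Dn = s·h/(h + (s−f)) and Df = s·h/(h − (s−f)), so DoF = Df − Dn = 2·s·(s−f)·h / (h² − (s−f)²).
That is a quadratic in h: DoF·h² − 2·s·(s−f)·h − DoF·(s−f)² = 0 ⇒ h = (s−f)·(s + √(s² + DoF²)) / DoF = 4616 × (4670 + √(4670² + 1370²)) / 1370 = 4616 × (4670 + 4866.81) / 1370 ≈ 32133 mm.
Then N = f²/(c·h) = 54² / (0.026 × 32133) = 2916 / 835.45 ≈ 3.49.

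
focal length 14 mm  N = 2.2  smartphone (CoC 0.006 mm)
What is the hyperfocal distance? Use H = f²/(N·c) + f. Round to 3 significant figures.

14.9 m

Hyperfocal distance H = f²/(N·c) + f = 14²/(2.2 × 0.006) + 14 = 196/0.0132 + 14 ≈ 14862.5 mm ≈ 14.9 m.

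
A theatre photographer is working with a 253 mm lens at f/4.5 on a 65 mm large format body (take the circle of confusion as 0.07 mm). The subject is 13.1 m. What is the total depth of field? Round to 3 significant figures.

Hyperfocal distance H = f²/(N·c) + f = 253²/(4.5 × 0.07) + 253 = 64009/0.315 + 253 ≈ 203456.2 mm ≈ 203.5 m.
Near limit Dn = s·(H − f)/(H + s − 2f) = 13100 × (203456.2 − 253) / (203456.2 + 13100 − 2 × 253) = 13100 × 203203.2 / 216050.2 ≈ 12321.0 mm.
Far limit Df = s·(H − f)/(H − s) = 13100 × (203456.2 − 253) / (203456.2 − 13100) = 13100 × 203203.2 / 190356.2 ≈ 13984.1 mm.
Depth of field = Df − Dn = 13984.1 − 12321.0 ≈ 1663.1 mm ≈ 1.66 m.

1.66 m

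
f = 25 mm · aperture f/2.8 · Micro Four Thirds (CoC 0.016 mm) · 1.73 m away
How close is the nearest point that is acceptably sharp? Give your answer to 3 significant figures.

1.54 m

Hyperfocal distance H = f²/(N·c) + f = 25²/(2.8 × 0.016) + 25 = 625/0.0448 + 25 ≈ 13975.9 mm ≈ 13.98 m.
Near limit Dn = s·(H − f)/(H + s − 2f) = 1730 × (13975.9 − 25) / (13975.9 + 1730 − 2 × 25) = 1730 × 13950.9 / 15655.9 ≈ 1541.6 mm ≈ 1.54 m.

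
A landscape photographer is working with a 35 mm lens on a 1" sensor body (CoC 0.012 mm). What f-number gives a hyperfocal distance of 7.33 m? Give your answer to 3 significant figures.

f/14

Rearrange H = f²/(N·c) + f for N: N = f² / ((H − f)·c).
N = 35² / ((7330 − 35) × 0.012) = 1225 / 87.54 ≈ 14.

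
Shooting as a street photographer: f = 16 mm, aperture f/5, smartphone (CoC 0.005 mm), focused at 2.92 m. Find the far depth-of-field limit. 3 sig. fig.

4.08 m

Hyperfocal distance H = f²/(N·c) + f = 16²/(5 × 0.005) + 16 = 256/0.025 + 16 ≈ 10256.0 mm ≈ 10.26 m.
Far limit Df = s·(H − f)/(H − s) = 2920 × (10256.0 − 16) / (10256.0 − 2920) = 2920 × 10240.0 / 7336.0 ≈ 4075.9 mm ≈ 4.08 m.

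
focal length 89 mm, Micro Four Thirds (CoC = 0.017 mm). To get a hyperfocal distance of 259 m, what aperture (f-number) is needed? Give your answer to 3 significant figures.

f/1.80

Rearrange H = f²/(N·c) + f for N: N = f² / ((H − f)·c).
N = 89² / ((259000 − 89) × 0.017) = 7921 / 4401 ≈ 1.80.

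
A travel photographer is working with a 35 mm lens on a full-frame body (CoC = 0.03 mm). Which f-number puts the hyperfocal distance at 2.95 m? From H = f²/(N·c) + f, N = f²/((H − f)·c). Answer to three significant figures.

f/14

Rearrange H = f²/(N·c) + f for N: N = f² / ((H − f)·c).
N = 35² / ((2950 − 35) × 0.03) = 1225 / 87.45 ≈ 14.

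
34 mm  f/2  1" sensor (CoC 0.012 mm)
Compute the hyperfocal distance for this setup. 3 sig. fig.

48.2 m

Hyperfocal distance H = f²/(N·c) + f = 34²/(2 × 0.012) + 34 = 1156/0.024 + 34 ≈ 48200.7 mm ≈ 48.2 m.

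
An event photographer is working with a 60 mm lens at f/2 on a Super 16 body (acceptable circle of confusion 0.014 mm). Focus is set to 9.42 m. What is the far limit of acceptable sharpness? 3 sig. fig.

Hyperfocal distance H = f²/(N·c) + f = 60²/(2 × 0.014) + 60 = 3600/0.028 + 60 ≈ 128631.4 mm ≈ 128.6 m.
Far limit Df = s·(H − f)/(H − s) = 9420 × (128631.4 − 60) / (128631.4 − 9420) = 9420 × 128571.4 / 119211.4 ≈ 10160 mm ≈ 10.2 m.

10.2 m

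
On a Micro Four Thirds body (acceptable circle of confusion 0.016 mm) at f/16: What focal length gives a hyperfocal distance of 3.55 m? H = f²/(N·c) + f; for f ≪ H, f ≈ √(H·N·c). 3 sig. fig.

From H = f²/(N·c) + f, with f ≪ H: f ≈ √(H·N·c) = √(3550 × 16 × 0.016) = √908.80 ≈ 30.15 mm.
Exact: f² + N·c·f − N·c·H = 0 ⇒ f = (−N·c + √((N·c)² + 4·N·c·H))/2 = (−0.256 + √3635.3)/2 ≈ 30.019 mm ≈ 30.0 mm.

30.0 mm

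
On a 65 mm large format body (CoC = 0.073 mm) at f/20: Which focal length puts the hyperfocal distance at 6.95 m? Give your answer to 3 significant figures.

From H = f²/(N·c) + f, with f ≪ H: f ≈ √(H·N·c) = √(6950 × 20 × 0.073) = √10147 ≈ 100.7 mm.
Exact: f² + N·c·f − N·c·H = 0 ⇒ f = (−N·c + √((N·c)² + 4·N·c·H))/2 = (−1.46 + √40590)/2 ≈ 100.00 mm ≈ 100 mm.

100 mm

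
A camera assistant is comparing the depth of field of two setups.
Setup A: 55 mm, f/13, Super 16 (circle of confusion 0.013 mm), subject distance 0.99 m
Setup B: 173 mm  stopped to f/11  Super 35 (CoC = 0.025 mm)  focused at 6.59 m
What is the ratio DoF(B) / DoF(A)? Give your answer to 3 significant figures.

Setup A: H = 55²/(13×0.013) + 55 ≈ 17954.4 mm; DoF = Df − Dn = 1044.56 − 940.85 ≈ 103.71 mm.
Setup B: H = 173²/(11×0.025) + 173 ≈ 109005.7 mm; DoF = Df − Dn = 7002.91 − 6223.07 ≈ 779.84 mm.
Ratio = 779.84 / 103.71 ≈ 7.52.

7.52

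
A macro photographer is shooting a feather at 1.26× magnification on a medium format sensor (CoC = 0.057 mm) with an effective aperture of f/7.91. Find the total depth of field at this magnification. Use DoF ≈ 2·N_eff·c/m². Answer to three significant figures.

At magnification m, DoF ≈ 2·N_eff·c/m² = 2 × 7.91 × 0.057 / 1.26² = 0.9017 / 1.588 ≈ 0.568 mm.

0.568 mm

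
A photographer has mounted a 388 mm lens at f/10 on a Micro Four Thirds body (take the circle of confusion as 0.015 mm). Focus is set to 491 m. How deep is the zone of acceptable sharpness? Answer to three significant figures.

631 m

Hyperfocal distance H = f²/(N·c) + f = 388²/(10 × 0.015) + 388 = 150544/0.15 + 388 ≈ 1004014.7 mm ≈ 1004 m.
Near limit Dn = s·(H − f)/(H + s − 2f) = 491000 × (1004014.7 − 388) / (1004014.7 + 491000 − 2 × 388) = 491000 × 1003626.7 / 1494238.7 ≈ 329787 mm.
Far limit Df = s·(H − f)/(H − s) = 491000 × (1004014.7 − 388) / (1004014.7 − 491000) = 491000 × 1003626.7 / 513014.7 ≈ 960559 mm.
Depth of field = Df − Dn = 960559 − 329787 ≈ 630772 mm ≈ 631 m.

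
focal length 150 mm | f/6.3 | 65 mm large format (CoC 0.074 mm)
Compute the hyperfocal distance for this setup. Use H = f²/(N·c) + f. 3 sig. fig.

Hyperfocal distance H = f²/(N·c) + f = 150²/(6.3 × 0.074) + 150 = 22500/0.4662 + 150 ≈ 48412.5 mm ≈ 48.4 m.

48.4 m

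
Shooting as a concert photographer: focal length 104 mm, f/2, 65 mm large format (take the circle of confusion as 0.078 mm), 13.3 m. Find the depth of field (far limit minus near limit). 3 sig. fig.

Hyperfocal distance H = f²/(N·c) + f = 104²/(2 × 0.078) + 104 = 10816/0.156 + 104 ≈ 69437.3 mm ≈ 69.44 m.
Near limit Dn = s·(H − f)/(H + s − 2f) = 13300 × (69437.3 − 104) / (69437.3 + 13300 − 2 × 104) = 13300 × 69333.3 / 82529.3 ≈ 11173.4 mm.
Far limit Df = s·(H − f)/(H − s) = 13300 × (69437.3 − 104) / (69437.3 − 13300) = 13300 × 69333.3 / 56137.3 ≈ 16426.4 mm.
Depth of field = Df − Dn = 16426.4 − 11173.4 ≈ 5253.0 mm ≈ 5.25 m.

5.25 m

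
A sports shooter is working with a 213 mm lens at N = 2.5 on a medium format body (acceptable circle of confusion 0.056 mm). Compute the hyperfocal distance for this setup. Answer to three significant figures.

324 m

Hyperfocal distance H = f²/(N·c) + f = 213²/(2.5 × 0.056) + 213 = 45369/0.14 + 213 ≈ 324277.3 mm ≈ 324 m.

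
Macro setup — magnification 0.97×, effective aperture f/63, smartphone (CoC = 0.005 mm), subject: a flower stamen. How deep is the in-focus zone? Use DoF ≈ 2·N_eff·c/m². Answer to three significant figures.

At magnification m, DoF ≈ 2·N_eff·c/m² = 2 × 63 × 0.005 / 0.97² = 0.63 / 0.9409 ≈ 0.67 mm.

0.670 mm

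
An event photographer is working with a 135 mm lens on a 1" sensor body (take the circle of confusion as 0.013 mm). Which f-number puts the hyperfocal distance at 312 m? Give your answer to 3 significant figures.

Rearrange H = f²/(N·c) + f for N: N = f² / ((H − f)·c).
N = 135² / ((312000 − 135) × 0.013) = 18225 / 4054 ≈ 4.50.

f/4.50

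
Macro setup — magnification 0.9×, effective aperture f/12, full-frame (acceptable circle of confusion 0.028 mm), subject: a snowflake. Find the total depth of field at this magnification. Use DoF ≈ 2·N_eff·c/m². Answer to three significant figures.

At magnification m, DoF ≈ 2·N_eff·c/m² = 2 × 12 × 0.028 / 0.9² = 0.672 / 0.81 ≈ 0.83 mm.

0.830 mm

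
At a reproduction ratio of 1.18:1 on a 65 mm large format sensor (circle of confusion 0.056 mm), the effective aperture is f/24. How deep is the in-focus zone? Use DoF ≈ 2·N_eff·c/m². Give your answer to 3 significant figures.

At magnification m, DoF ≈ 2·N_eff·c/m² = 2 × 24 × 0.056 / 1.18² = 2.688 / 1.392 ≈ 1.93 mm.

1.93 mm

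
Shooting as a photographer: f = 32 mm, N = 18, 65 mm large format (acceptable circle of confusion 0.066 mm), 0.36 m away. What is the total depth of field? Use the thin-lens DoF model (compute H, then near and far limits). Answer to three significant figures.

Hyperfocal distance H = f²/(N·c) + f = 32²/(18 × 0.066) + 32 = 1024/1.188 + 32 ≈ 894.0 mm ≈ 0.894 m.
Near limit Dn = s·(H − f)/(H + s − 2f) = 360 × (894.0 − 32) / (894.0 + 360 − 2 × 32) = 360 × 862.0 / 1190.0 ≈ 260.77 mm.
Far limit Df = s·(H − f)/(H − s) = 360 × (894.0 − 32) / (894.0 − 360) = 360 × 862.0 / 534.0 ≈ 581.14 mm.
Depth of field = Df − Dn = 581.14 − 260.77 ≈ 320.37 mm.

320 mm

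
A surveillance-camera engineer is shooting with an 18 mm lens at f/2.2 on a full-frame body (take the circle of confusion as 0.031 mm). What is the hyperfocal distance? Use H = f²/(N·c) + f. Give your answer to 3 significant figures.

Hyperfocal distance H = f²/(N·c) + f = 18²/(2.2 × 0.031) + 18 = 324/0.0682 + 18 ≈ 4768.7 mm ≈ 4.77 m.

4.77 m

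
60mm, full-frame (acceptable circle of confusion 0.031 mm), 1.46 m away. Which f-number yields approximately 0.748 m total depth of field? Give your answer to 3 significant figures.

Write h = H − f = f²/(N·c). The thin-lens limits are Dn = s·h/(h + (s−f)) and Df = s·h/(h − (s−f)), so DoF = Df − Dn = 2·s·(s−f)·h / (h² − (s−f)²).
That is a quadratic in h: DoF·h² − 2·s·(s−f)·h − DoF·(s−f)² = 0 ⇒ h = (s−f)·(s + √(s² + DoF²)) / DoF = 1400 × (1460 + √(1460² + 748²)) / 748 = 1400 × (1460 + 1640.46) / 748 ≈ 5803.0 mm.
Then N = f²/(c·h) = 60² / (0.031 × 5803.0) = 3600 / 179.89 ≈ 20.

f/20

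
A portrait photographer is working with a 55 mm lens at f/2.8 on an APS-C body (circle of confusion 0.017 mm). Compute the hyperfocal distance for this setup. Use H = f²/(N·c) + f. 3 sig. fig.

Hyperfocal distance H = f²/(N·c) + f = 55²/(2.8 × 0.017) + 55 = 3025/0.0476 + 55 ≈ 63605.4 mm ≈ 63.6 m.

63.6 m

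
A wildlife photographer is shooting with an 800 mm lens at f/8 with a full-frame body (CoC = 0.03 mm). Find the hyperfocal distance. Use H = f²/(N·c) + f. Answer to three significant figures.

2670 m

Hyperfocal distance H = f²/(N·c) + f = 800²/(8 × 0.03) + 800 = 640000/0.24 + 800 ≈ 2667466.7 mm ≈ 2670 m.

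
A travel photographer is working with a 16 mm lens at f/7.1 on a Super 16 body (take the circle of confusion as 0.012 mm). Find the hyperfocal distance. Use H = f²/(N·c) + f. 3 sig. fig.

3.02 m

Hyperfocal distance H = f²/(N·c) + f = 16²/(7.1 × 0.012) + 16 = 256/0.0852 + 16 ≈ 3020.7 mm ≈ 3.02 m.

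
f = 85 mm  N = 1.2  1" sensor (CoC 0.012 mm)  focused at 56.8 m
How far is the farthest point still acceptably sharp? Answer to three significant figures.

Hyperfocal distance H = f²/(N·c) + f = 85²/(1.2 × 0.012) + 85 = 7225/0.0144 + 85 ≈ 501821.1 mm ≈ 501.8 m.
Far limit Df = s·(H − f)/(H − s) = 56800 × (501821.1 − 85) / (501821.1 − 56800) = 56800 × 501736.1 / 445021.1 ≈ 64039 mm ≈ 64.0 m.

64.0 m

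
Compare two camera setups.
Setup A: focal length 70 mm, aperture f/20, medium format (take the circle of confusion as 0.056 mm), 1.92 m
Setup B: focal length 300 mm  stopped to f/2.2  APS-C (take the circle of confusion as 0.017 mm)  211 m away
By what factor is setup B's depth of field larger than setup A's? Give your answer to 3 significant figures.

18.8

Setup A: H = 70²/(20×0.056) + 70 ≈ 4445.0 mm; DoF = Df − Dn = 3326.7 − 1349.4 ≈ 1977.3 mm.
Setup B: H = 300²/(2.2×0.017) + 300 ≈ 2406717.1 mm; DoF = Df − Dn = 231247 − 194013 ≈ 37234 mm.
Ratio = 37234 / 1977.3 ≈ 18.8.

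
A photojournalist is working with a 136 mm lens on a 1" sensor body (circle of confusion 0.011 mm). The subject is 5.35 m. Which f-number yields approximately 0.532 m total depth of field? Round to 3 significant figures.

Write h = H − f = f²/(N·c). The thin-lens limits are Dn = s·h/(h + (s−f)) and Df = s·h/(h − (s−f)), so DoF = Df − Dn = 2·s·(s−f)·h / (h² − (s−f)²).
That is a quadratic in h: DoF·h² − 2·s·(s−f)·h − DoF·(s−f)² = 0 ⇒ h = (s−f)·(s + √(s² + DoF²)) / DoF = 5214 × (5350 + √(5350² + 532²)) / 532 = 5214 × (5350 + 5376.39) / 532 ≈ 105127 mm.
Then N = f²/(c·h) = 136² / (0.011 × 105127) = 18496 / 1156.4 ≈ 16.

f/16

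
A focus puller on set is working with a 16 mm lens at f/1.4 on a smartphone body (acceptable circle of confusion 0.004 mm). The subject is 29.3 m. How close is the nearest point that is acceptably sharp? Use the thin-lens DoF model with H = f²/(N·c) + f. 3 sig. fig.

Hyperfocal distance H = f²/(N·c) + f = 16²/(1.4 × 0.004) + 16 = 256/0.0056 + 16 ≈ 45730.3 mm ≈ 45.73 m.
Near limit Dn = s·(H − f)/(H + s − 2f) = 29300 × (45730.3 − 16) / (45730.3 + 29300 − 2 × 16) = 29300 × 45714.3 / 74998.3 ≈ 17859 mm ≈ 17.9 m.

17.9 m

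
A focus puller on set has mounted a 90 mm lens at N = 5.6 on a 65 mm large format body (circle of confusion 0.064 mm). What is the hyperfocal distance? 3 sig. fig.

22.7 m

Hyperfocal distance H = f²/(N·c) + f = 90²/(5.6 × 0.064) + 90 = 8100/0.3584 + 90 ≈ 22690.4 mm ≈ 22.7 m.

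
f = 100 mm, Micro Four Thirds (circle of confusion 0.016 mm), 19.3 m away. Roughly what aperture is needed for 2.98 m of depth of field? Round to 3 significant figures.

Write h = H − f = f²/(N·c). The thin-lens limits are Dn = s·h/(h + (s−f)) and Df = s·h/(h − (s−f)), so DoF = Df − Dn = 2·s·(s−f)·h / (h² − (s−f)²).
That is a quadratic in h: DoF·h² − 2·s·(s−f)·h − DoF·(s−f)² = 0 ⇒ h = (s−f)·(s + √(s² + DoF²)) / DoF = 19200 × (19300 + √(19300² + 2980²)) / 2980 = 19200 × (19300 + 19528.7) / 2980 ≈ 250172 mm.
Then N = f²/(c·h) = 100² / (0.016 × 250172) = 10000 / 4002.7 ≈ 2.50.

f/2.50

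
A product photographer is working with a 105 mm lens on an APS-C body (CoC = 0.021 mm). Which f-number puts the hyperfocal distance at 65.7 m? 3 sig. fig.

f/8

Rearrange H = f²/(N·c) + f for N: N = f² / ((H − f)·c).
N = 105² / ((65700 − 105) × 0.021) = 11025 / 1377 ≈ 8.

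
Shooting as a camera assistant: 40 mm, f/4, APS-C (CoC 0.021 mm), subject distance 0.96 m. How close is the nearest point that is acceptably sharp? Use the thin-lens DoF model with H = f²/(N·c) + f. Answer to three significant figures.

Hyperfocal distance H = f²/(N·c) + f = 40²/(4 × 0.021) + 40 = 1600/0.084 + 40 ≈ 19087.6 mm ≈ 19.09 m.
Near limit Dn = s·(H − f)/(H + s − 2f) = 960 × (19087.6 − 40) / (19087.6 + 960 − 2 × 40) = 960 × 19047.6 / 19967.6 ≈ 915.77 mm ≈ 0.916 m.

0.916 m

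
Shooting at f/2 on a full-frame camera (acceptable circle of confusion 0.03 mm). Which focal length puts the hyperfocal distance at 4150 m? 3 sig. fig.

From H = f²/(N·c) + f, with f ≪ H: f ≈ √(H·N·c) = √(4150000 × 2 × 0.03) = √249000 ≈ 499.0 mm.
The +f correction barely moves this — solving exactly, f² + N·c·f − N·c·H = 0 ⇒ f = (−N·c + √((N·c)² + 4·N·c·H))/2 = (−0.06 + √996000)/2 ≈ 498.97 mm, so f ≈ 499 mm.

499 mm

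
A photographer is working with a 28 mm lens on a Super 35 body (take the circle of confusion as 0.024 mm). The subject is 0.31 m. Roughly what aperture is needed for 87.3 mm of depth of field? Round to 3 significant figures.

Write h = H − f = f²/(N·c). The thin-lens limits are Dn = s·h/(h + (s−f)) and Df = s·h/(h − (s−f)), so DoF = Df − Dn = 2·s·(s−f)·h / (h² − (s−f)²).
That is a quadratic in h: DoF·h² − 2·s·(s−f)·h − DoF·(s−f)² = 0 ⇒ h = (s−f)·(s + √(s² + DoF²)) / DoF = 282 × (310 + √(310² + 87.3²)) / 87.3 = 282 × (310 + 322.058) / 87.3 ≈ 2041.7 mm.
Then N = f²/(c·h) = 28² / (0.024 × 2041.7) = 784 / 49.001 ≈ 16.

f/16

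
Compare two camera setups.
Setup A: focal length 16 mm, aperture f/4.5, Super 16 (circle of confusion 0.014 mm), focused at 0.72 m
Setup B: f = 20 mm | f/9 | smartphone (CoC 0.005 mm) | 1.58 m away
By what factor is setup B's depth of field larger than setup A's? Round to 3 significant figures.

Setup A: H = 16²/(4.5×0.014) + 16 ≈ 4079.5 mm; DoF = Df − Dn = 870.88 − 613.68 ≈ 257.20 mm.
Setup B: H = 20²/(9×0.005) + 20 ≈ 8908.9 mm; DoF = Df − Dn = 1916.31 − 1344.11 ≈ 572.20 mm.
Ratio = 572.20 / 257.20 ≈ 2.22.

2.22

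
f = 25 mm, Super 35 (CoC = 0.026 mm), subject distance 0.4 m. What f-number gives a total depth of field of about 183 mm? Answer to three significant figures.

f/14

Write h = H − f = f²/(N·c). The thin-lens limits are Dn = s·h/(h + (s−f)) and Df = s·h/(h − (s−f)), so DoF = Df − Dn = 2·s·(s−f)·h / (h² − (s−f)²).
That is a quadratic in h: DoF·h² − 2·s·(s−f)·h − DoF·(s−f)² = 0 ⇒ h = (s−f)·(s + √(s² + DoF²)) / DoF = 375 × (400 + √(400² + 183²)) / 183 = 375 × (400 + 439.874) / 183 ≈ 1721.1 mm.
Then N = f²/(c·h) = 25² / (0.026 × 1721.1) = 625 / 44.747 ≈ 14.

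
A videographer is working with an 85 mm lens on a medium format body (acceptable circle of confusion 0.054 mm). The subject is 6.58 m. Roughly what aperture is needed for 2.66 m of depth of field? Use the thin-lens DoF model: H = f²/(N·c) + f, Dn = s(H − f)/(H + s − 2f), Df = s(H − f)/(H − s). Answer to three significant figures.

Write h = H − f = f²/(N·c). The thin-lens limits are Dn = s·h/(h + (s−f)) and Df = s·h/(h − (s−f)), so DoF = Df − Dn = 2·s·(s−f)·h / (h² − (s−f)²).
That is a quadratic in h: DoF·h² − 2·s·(s−f)·h − DoF·(s−f)² = 0 ⇒ h = (s−f)·(s + √(s² + DoF²)) / DoF = 6495 × (6580 + √(6580² + 2660²)) / 2660 = 6495 × (6580 + 7097.32) / 2660 ≈ 33396 mm.
Then N = f²/(c·h) = 85² / (0.054 × 33396) = 7225 / 1803.4 ≈ 4.01.

f/4.01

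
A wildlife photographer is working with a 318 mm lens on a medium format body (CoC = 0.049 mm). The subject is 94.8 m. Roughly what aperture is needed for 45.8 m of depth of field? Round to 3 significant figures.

Write h = H − f = f²/(N·c). The thin-lens limits are Dn = s·h/(h + (s−f)) and Df = s·h/(h − (s−f)), so DoF = Df − Dn = 2·s·(s−f)·h / (h² − (s−f)²).
That is a quadratic in h: DoF·h² − 2·s·(s−f)·h − DoF·(s−f)² = 0 ⇒ h = (s−f)·(s + √(s² + DoF²)) / DoF = 94482 × (94800 + √(94800² + 45800²)) / 45800 = 94482 × (94800 + 105284) / 45800 ≈ 412758 mm.
Then N = f²/(c·h) = 318² / (0.049 × 412758) = 101124 / 20225 ≈ 5.

f/5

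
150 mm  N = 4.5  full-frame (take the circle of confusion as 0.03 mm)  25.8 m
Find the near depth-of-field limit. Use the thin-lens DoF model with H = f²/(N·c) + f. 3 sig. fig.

22.4 m

Hyperfocal distance H = f²/(N·c) + f = 150²/(4.5 × 0.03) + 150 = 22500/0.135 + 150 ≈ 166816.7 mm ≈ 166.8 m.
Near limit Dn = s·(H − f)/(H + s − 2f) = 25800 × (166816.7 − 150) / (166816.7 + 25800 − 2 × 150) = 25800 × 166666.7 / 192316.7 ≈ 22359 mm ≈ 22.4 m.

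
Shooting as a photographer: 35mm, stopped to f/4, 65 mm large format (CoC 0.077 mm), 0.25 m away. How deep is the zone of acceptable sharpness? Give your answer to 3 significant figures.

Hyperfocal distance H = f²/(N·c) + f = 35²/(4 × 0.077) + 35 = 1225/0.308 + 35 ≈ 4012.3 mm ≈ 4.012 m.
Near limit Dn = s·(H − f)/(H + s − 2f) = 250 × (4012.3 − 35) / (4012.3 + 250 − 2 × 35) = 250 × 3977.3 / 4192.3 ≈ 237.179 mm.
Far limit Df = s·(H − f)/(H − s) = 250 × (4012.3 − 35) / (4012.3 − 250) = 250 × 3977.3 / 3762.3 ≈ 264.287 mm.
Depth of field = Df − Dn = 264.287 − 237.179 ≈ 27.108 mm.

27.1 mm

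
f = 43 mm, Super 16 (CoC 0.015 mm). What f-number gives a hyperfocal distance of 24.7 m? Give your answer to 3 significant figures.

Rearrange H = f²/(N·c) + f for N: N = f² / ((H − f)·c).
N = 43² / ((24700 − 43) × 0.015) = 1849 / 369.9 ≈ 5.

f/5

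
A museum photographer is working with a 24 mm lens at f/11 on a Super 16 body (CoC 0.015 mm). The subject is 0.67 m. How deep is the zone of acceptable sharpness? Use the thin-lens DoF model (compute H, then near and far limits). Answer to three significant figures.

257 mm

Hyperfocal distance H = f²/(N·c) + f = 24²/(11 × 0.015) + 24 = 576/0.165 + 24 ≈ 3514.9 mm ≈ 3.515 m.
Near limit Dn = s·(H − f)/(H + s − 2f) = 670 × (3514.9 − 24) / (3514.9 + 670 − 2 × 24) = 670 × 3490.9 / 4136.9 ≈ 565.38 mm.
Far limit Df = s·(H − f)/(H − s) = 670 × (3514.9 − 24) / (3514.9 − 670) = 670 × 3490.9 / 2844.9 ≈ 822.14 mm.
Depth of field = Df − Dn = 822.14 − 565.38 ≈ 256.76 mm.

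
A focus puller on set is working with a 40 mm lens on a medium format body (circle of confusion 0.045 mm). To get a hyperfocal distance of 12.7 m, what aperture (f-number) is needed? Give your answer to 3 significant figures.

f/2.81

Rearrange H = f²/(N·c) + f for N: N = f² / ((H − f)·c).
N = 40² / ((12700 − 40) × 0.045) = 1600 / 569.7 ≈ 2.81.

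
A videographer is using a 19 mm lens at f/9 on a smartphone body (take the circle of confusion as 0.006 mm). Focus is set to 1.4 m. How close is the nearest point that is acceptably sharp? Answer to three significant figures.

Hyperfocal distance H = f²/(N·c) + f = 19²/(9 × 0.006) + 19 = 361/0.054 + 19 ≈ 6704.2 mm ≈ 6.704 m.
Near limit Dn = s·(H − f)/(H + s − 2f) = 1400 × (6704.2 − 19) / (6704.2 + 1400 − 2 × 19) = 1400 × 6685.2 / 8066.2 ≈ 1160.3 mm ≈ 1.16 m.

1.16 m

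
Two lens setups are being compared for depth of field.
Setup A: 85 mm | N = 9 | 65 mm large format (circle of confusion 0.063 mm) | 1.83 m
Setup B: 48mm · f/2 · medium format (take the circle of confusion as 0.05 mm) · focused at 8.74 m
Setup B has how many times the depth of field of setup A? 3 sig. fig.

Setup A: H = 85²/(9×0.063) + 85 ≈ 12827.5 mm; DoF = Df − Dn = 2120.37 − 1609.58 ≈ 510.79 mm.
Setup B: H = 48²/(2×0.05) + 48 ≈ 23088.0 mm; DoF = Df − Dn = 14034.7 − 6345.9 ≈ 7688.8 mm.
Ratio = 7688.8 / 510.79 ≈ 15.1.

15.1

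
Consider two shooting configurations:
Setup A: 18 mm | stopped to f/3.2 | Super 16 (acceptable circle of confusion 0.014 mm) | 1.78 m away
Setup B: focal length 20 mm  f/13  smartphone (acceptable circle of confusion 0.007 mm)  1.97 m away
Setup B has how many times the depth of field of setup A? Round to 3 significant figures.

2.36

Setup A: H = 18²/(3.2×0.014) + 18 ≈ 7250.1 mm; DoF = Df − Dn = 2353.36 − 1431.29 ≈ 922.07 mm.
Setup B: H = 20²/(13×0.007) + 20 ≈ 4415.6 mm; DoF = Df − Dn = 3540.8 − 1364.6 ≈ 2176.2 mm.
Ratio = 2176.2 / 922.07 ≈ 2.36.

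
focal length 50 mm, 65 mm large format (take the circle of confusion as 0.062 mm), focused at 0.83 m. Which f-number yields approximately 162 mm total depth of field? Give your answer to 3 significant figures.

f/5

Write h = H − f = f²/(N·c). The thin-lens limits are Dn = s·h/(h + (s−f)) and Df = s·h/(h − (s−f)), so DoF = Df − Dn = 2·s·(s−f)·h / (h² − (s−f)²).
That is a quadratic in h: DoF·h² − 2·s·(s−f)·h − DoF·(s−f)² = 0 ⇒ h = (s−f)·(s + √(s² + DoF²)) / DoF = 780 × (830 + √(830² + 162²)) / 162 = 780 × (830 + 845.662) / 162 ≈ 8068.0 mm.
Then N = f²/(c·h) = 50² / (0.062 × 8068.0) = 2500 / 500.22 ≈ 5.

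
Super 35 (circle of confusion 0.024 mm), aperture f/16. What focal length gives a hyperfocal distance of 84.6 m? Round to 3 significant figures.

180 mm

From H = f²/(N·c) + f, with f ≪ H: f ≈ √(H·N·c) = √(84600 × 16 × 0.024) = √32486 ≈ 180.2 mm.
The +f correction barely moves this — solving exactly, f² + N·c·f − N·c·H = 0 ⇒ f = (−N·c + √((N·c)² + 4·N·c·H))/2 = (−0.384 + √129946)/2 ≈ 180.05 mm, so f ≈ 180 mm.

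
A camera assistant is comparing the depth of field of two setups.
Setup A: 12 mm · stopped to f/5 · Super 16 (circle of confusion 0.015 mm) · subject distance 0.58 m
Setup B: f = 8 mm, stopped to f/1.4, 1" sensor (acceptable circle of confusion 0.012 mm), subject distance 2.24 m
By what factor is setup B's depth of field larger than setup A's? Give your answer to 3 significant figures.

10.6

Setup A: H = 12²/(5×0.015) + 12 ≈ 1932.0 mm; DoF = Df − Dn = 823.67 − 447.59 ≈ 376.08 mm.
Setup B: H = 8²/(1.4×0.012) + 8 ≈ 3817.5 mm; DoF = Df − Dn = 5409.3 − 1412.4 ≈ 3996.9 mm.
Ratio = 3996.9 / 376.08 ≈ 10.6.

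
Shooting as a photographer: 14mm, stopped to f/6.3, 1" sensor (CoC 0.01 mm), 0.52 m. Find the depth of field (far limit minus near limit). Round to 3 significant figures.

174 mm

Hyperfocal distance H = f²/(N·c) + f = 14²/(6.3 × 0.01) + 14 = 196/0.063 + 14 ≈ 3125.1 mm ≈ 3.125 m.
Near limit Dn = s·(H − f)/(H + s − 2f) = 520 × (3125.1 − 14) / (3125.1 + 520 − 2 × 14) = 520 × 3111.1 / 3617.1 ≈ 447.26 mm.
Far limit Df = s·(H − f)/(H − s) = 520 × (3125.1 − 14) / (3125.1 − 520) = 520 × 3111.1 / 2605.1 ≈ 621.00 mm.
Depth of field = Df − Dn = 621.00 − 447.26 ≈ 173.74 mm.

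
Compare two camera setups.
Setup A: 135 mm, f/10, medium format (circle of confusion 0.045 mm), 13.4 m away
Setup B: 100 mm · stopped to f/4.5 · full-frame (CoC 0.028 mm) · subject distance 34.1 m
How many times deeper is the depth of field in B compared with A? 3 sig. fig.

3.64

Setup A: H = 135²/(10×0.045) + 135 ≈ 40635.0 mm; DoF = Df − Dn = 19926.6 − 10093.9 ≈ 9832.7 mm.
Setup B: H = 100²/(4.5×0.028) + 100 ≈ 79465.1 mm; DoF = Df − Dn = 59657 − 23873 ≈ 35784 mm.
Ratio = 35784 / 9832.7 ≈ 3.64.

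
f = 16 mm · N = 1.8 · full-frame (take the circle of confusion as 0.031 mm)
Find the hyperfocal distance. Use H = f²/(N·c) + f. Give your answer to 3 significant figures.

Hyperfocal distance H = f²/(N·c) + f = 16²/(1.8 × 0.031) + 16 = 256/0.0558 + 16 ≈ 4603.8 mm ≈ 4.60 m.

4.60 m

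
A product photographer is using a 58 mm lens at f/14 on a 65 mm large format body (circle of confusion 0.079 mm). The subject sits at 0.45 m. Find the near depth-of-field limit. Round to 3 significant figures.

Hyperfocal distance H = f²/(N·c) + f = 58²/(14 × 0.079) + 58 = 3364/1.106 + 58 ≈ 3099.6 mm ≈ 3.100 m.
Near limit Dn = s·(H − f)/(H + s − 2f) = 450 × (3099.6 − 58) / (3099.6 + 450 − 2 × 58) = 450 × 3041.6 / 3433.6 ≈ 398.63 mm.

399 mm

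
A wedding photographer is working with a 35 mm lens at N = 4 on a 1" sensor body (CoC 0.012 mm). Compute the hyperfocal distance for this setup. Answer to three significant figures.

Hyperfocal distance H = f²/(N·c) + f = 35²/(4 × 0.012) + 35 = 1225/0.048 + 35 ≈ 25555.8 mm ≈ 25.6 m.

25.6 m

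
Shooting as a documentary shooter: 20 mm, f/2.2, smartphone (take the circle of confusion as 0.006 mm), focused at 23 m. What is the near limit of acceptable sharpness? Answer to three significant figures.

13.1 m

Hyperfocal distance H = f²/(N·c) + f = 20²/(2.2 × 0.006) + 20 = 400/0.0132 + 20 ≈ 30323.0 mm ≈ 30.32 m.
Near limit Dn = s·(H − f)/(H + s − 2f) = 23000 × (30323.0 − 20) / (30323.0 + 23000 − 2 × 20) = 23000 × 30303.0 / 53283.0 ≈ 13081 mm ≈ 13.1 m.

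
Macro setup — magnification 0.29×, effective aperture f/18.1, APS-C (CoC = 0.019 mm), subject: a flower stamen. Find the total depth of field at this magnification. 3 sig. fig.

8.18 mm

At magnification m, DoF ≈ 2·N_eff·c/m² = 2 × 18.1 × 0.019 / 0.29² = 0.6878 / 0.0841 ≈ 8.18 mm.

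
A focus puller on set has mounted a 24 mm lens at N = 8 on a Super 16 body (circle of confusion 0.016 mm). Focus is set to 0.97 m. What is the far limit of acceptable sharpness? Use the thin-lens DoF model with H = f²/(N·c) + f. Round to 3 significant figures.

1.23 m

Hyperfocal distance H = f²/(N·c) + f = 24²/(8 × 0.016) + 24 = 576/0.128 + 24 ≈ 4524.0 mm ≈ 4.524 m.
Far limit Df = s·(H − f)/(H − s) = 970 × (4524.0 − 24) / (4524.0 − 970) = 970 × 4500.0 / 3554.0 ≈ 1228.2 mm ≈ 1.23 m.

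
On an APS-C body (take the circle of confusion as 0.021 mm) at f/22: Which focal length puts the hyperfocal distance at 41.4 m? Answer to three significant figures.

138 mm

From H = f²/(N·c) + f, with f ≪ H: f ≈ √(H·N·c) = √(41400 × 22 × 0.021) = √19127 ≈ 138.3 mm.
The +f correction barely moves this — solving exactly, f² + N·c·f − N·c·H = 0 ⇒ f = (−N·c + √((N·c)² + 4·N·c·H))/2 = (−0.462 + √76507)/2 ≈ 138.07 mm, so f ≈ 138 mm.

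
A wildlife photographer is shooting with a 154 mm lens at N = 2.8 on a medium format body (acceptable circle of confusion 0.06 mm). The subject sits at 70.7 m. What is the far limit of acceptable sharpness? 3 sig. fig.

141 m

Hyperfocal distance H = f²/(N·c) + f = 154²/(2.8 × 0.06) + 154 = 23716/0.168 + 154 ≈ 141320.7 mm ≈ 141.3 m.
Far limit Df = s·(H − f)/(H − s) = 70700 × (141320.7 − 154) / (141320.7 − 70700) = 70700 × 141166.7 / 70620.7 ≈ 141325 mm ≈ 141 m.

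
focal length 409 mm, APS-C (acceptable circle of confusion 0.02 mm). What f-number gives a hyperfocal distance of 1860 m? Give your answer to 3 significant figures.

f/4.50

Rearrange H = f²/(N·c) + f for N: N = f² / ((H − f)·c).
N = 409² / ((1860000 − 409) × 0.02) = 167281 / 37192 ≈ 4.50.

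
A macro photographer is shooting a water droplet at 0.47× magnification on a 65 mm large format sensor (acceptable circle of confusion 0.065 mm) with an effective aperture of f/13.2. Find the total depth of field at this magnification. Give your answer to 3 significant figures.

At magnification m, DoF ≈ 2·N_eff·c/m² = 2 × 13.2 × 0.065 / 0.47² = 1.716 / 0.2209 ≈ 7.77 mm.

7.77 mm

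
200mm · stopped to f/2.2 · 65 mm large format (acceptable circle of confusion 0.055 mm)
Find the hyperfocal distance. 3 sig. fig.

Hyperfocal distance H = f²/(N·c) + f = 200²/(2.2 × 0.055) + 200 = 40000/0.121 + 200 ≈ 330778.5 mm ≈ 331 m.

331 m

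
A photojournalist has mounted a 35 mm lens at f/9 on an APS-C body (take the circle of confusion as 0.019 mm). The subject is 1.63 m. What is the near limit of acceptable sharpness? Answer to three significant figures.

1.33 m

Hyperfocal distance H = f²/(N·c) + f = 35²/(9 × 0.019) + 35 = 1225/0.171 + 35 ≈ 7198.7 mm ≈ 7.199 m.
Near limit Dn = s·(H − f)/(H + s − 2f) = 1630 × (7198.7 − 35) / (7198.7 + 1630 − 2 × 35) = 1630 × 7163.7 / 8758.7 ≈ 1333.2 mm ≈ 1.33 m.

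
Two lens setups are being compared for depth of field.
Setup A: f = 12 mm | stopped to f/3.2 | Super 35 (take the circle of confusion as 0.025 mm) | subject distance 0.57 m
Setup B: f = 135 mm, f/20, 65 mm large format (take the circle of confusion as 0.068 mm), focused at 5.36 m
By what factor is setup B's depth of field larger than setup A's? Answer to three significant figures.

Setup A: H = 12²/(3.2×0.025) + 12 ≈ 1812.0 mm; DoF = Df − Dn = 826.09 − 435.11 ≈ 390.98 mm.
Setup B: H = 135²/(20×0.068) + 135 ≈ 13535.7 mm; DoF = Df − Dn = 8785.5 − 3856.4 ≈ 4929.1 mm.
Ratio = 4929.1 / 390.98 ≈ 12.6.

12.6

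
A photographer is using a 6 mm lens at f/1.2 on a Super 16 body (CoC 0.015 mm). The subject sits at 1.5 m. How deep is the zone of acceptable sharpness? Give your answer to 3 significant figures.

5.07 m

Hyperfocal distance H = f²/(N·c) + f = 6²/(1.2 × 0.015) + 6 = 36/0.018 + 6 ≈ 2006.0 mm ≈ 2.006 m.
Near limit Dn = s·(H − f)/(H + s − 2f) = 1500 × (2006.0 − 6) / (2006.0 + 1500 − 2 × 6) = 1500 × 2000.0 / 3494.0 ≈ 858.6 mm.
Far limit Df = s·(H − f)/(H − s) = 1500 × (2006.0 − 6) / (2006.0 − 1500) = 1500 × 2000.0 / 506.0 ≈ 5928.9 mm.
Depth of field = Df − Dn = 5928.9 − 858.6 ≈ 5070.3 mm ≈ 5.07 m.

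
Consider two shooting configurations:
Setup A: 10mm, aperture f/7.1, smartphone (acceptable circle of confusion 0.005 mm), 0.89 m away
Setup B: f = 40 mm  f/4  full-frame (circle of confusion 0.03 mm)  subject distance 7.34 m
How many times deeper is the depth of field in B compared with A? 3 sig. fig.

Setup A: H = 10²/(7.1×0.005) + 10 ≈ 2826.9 mm; DoF = Df − Dn = 1294.36 − 678.15 ≈ 616.21 mm.
Setup B: H = 40²/(4×0.03) + 40 ≈ 13373.3 mm; DoF = Df − Dn = 16221 − 4743 ≈ 11478 mm.
Ratio = 11478 / 616.21 ≈ 18.6.

18.6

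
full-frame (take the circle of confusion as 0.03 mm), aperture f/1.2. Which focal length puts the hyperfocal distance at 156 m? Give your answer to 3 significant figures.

From H = f²/(N·c) + f, with f ≪ H: f ≈ √(H·N·c) = √(156000 × 1.2 × 0.03) = √5616.0 ≈ 74.94 mm.
The +f correction barely moves this — solving exactly, f² + N·c·f − N·c·H = 0 ⇒ f = (−N·c + √((N·c)² + 4·N·c·H))/2 = (−0.036 + √22464)/2 ≈ 74.922 mm, so f ≈ 74.9 mm.

74.9 mm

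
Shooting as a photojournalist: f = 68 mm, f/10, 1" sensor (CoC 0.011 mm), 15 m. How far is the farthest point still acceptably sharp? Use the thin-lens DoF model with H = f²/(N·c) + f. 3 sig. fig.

23.3 m

Hyperfocal distance H = f²/(N·c) + f = 68²/(10 × 0.011) + 68 = 4624/0.11 + 68 ≈ 42104.4 mm ≈ 42.10 m.
Far limit Df = s·(H − f)/(H − s) = 15000 × (42104.4 − 68) / (42104.4 − 15000) = 15000 × 42036.4 / 27104.4 ≈ 23264 mm ≈ 23.3 m.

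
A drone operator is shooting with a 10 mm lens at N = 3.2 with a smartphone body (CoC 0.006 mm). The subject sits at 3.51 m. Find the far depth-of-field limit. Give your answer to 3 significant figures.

Hyperfocal distance H = f²/(N·c) + f = 10²/(3.2 × 0.006) + 10 = 100/0.0192 + 10 ≈ 5218.3 mm ≈ 5.218 m.
Far limit Df = s·(H − f)/(H − s) = 3510 × (5218.3 − 10) / (5218.3 − 3510) = 3510 × 5208.3 / 1708.3 ≈ 10701 mm ≈ 10.7 m.

10.7 m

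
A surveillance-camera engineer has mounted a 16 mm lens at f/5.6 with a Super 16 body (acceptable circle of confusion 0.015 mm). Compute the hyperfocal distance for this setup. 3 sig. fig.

3.06 m

Hyperfocal distance H = f²/(N·c) + f = 16²/(5.6 × 0.015) + 16 = 256/0.084 + 16 ≈ 3063.6 mm ≈ 3.06 m.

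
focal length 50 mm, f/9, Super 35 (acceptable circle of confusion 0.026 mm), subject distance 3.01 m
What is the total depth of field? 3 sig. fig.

Hyperfocal distance H = f²/(N·c) + f = 50²/(9 × 0.026) + 50 = 2500/0.234 + 50 ≈ 10733.8 mm ≈ 10.73 m.
Near limit Dn = s·(H − f)/(H + s − 2f) = 3010 × (10733.8 − 50) / (10733.8 + 3010 − 2 × 50) = 3010 × 10683.8 / 13643.8 ≈ 2357.0 mm.
Far limit Df = s·(H − f)/(H − s) = 3010 × (10733.8 − 50) / (10733.8 − 3010) = 3010 × 10683.8 / 7723.8 ≈ 4163.5 mm.
Depth of field = Df − Dn = 4163.5 − 2357.0 ≈ 1806.5 mm ≈ 1.81 m.

1.81 m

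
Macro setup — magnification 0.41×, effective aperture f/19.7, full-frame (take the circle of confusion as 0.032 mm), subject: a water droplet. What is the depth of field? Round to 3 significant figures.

At magnification m, DoF ≈ 2·N_eff·c/m² = 2 × 19.7 × 0.032 / 0.41² = 1.261 / 0.1681 ≈ 7.5 mm.

7.50 mm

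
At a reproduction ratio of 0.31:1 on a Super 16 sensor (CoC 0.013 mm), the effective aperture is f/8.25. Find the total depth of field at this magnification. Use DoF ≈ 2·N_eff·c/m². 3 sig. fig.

At magnification m, DoF ≈ 2·N_eff·c/m² = 2 × 8.25 × 0.013 / 0.31² = 0.2145 / 0.0961 ≈ 2.23 mm.

2.23 mm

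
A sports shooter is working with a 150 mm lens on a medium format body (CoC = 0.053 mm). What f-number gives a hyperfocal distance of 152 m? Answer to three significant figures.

Rearrange H = f²/(N·c) + f for N: N = f² / ((H − f)·c).
N = 150² / ((152000 − 150) × 0.053) = 22500 / 8048 ≈ 2.80.

f/2.80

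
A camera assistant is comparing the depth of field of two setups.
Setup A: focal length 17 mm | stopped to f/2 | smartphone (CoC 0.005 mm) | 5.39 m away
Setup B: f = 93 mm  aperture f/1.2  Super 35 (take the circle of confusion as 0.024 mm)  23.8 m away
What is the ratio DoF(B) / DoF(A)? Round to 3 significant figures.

1.82

Setup A: H = 17²/(2×0.005) + 17 ≈ 28917.0 mm; DoF = Df − Dn = 6620.9 − 4545.0 ≈ 2075.9 mm.
Setup B: H = 93²/(1.2×0.024) + 93 ≈ 300405.5 mm; DoF = Df − Dn = 25839.8 − 22058.7 ≈ 3781.1 mm.
Ratio = 3781.1 / 2075.9 ≈ 1.82.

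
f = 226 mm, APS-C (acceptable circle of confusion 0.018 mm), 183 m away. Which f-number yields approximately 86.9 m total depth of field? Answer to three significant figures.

f/3.50

Write h = H − f = f²/(N·c). The thin-lens limits are Dn = s·h/(h + (s−f)) and Df = s·h/(h − (s−f)), so DoF = Df − Dn = 2·s·(s−f)·h / (h² − (s−f)²).
That is a quadratic in h: DoF·h² − 2·s·(s−f)·h − DoF·(s−f)² = 0 ⇒ h = (s−f)·(s + √(s² + DoF²)) / DoF = 182774 × (183000 + √(183000² + 86900²)) / 86900 = 182774 × (183000 + 202585) / 86900 ≈ 810988 mm.
Then N = f²/(c·h) = 226² / (0.018 × 810988) = 51076 / 14598 ≈ 3.50.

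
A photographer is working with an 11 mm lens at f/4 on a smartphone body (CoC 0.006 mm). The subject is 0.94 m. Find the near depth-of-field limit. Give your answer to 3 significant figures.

Hyperfocal distance H = f²/(N·c) + f = 11²/(4 × 0.006) + 11 = 121/0.024 + 11 ≈ 5052.7 mm ≈ 5.053 m.
Near limit Dn = s·(H − f)/(H + s − 2f) = 940 × (5052.7 − 11) / (5052.7 + 940 − 2 × 11) = 940 × 5041.7 / 5970.7 ≈ 793.74 mm ≈ 0.794 m.

0.794 m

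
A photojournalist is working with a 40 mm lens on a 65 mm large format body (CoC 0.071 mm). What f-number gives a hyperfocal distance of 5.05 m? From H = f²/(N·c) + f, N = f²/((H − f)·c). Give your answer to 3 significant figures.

f/4.50

Rearrange H = f²/(N·c) + f for N: N = f² / ((H − f)·c).
N = 40² / ((5050 − 40) × 0.071) = 1600 / 355.7 ≈ 4.50.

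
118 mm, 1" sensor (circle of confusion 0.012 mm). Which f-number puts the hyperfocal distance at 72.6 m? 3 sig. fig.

f/16

Rearrange H = f²/(N·c) + f for N: N = f² / ((H − f)·c).
N = 118² / ((72600 − 118) × 0.012) = 13924 / 869.8 ≈ 16.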